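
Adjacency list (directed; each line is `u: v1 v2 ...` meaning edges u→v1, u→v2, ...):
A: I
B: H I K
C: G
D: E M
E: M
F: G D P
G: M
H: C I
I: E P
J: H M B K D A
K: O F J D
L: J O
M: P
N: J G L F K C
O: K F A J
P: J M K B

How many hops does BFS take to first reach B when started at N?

2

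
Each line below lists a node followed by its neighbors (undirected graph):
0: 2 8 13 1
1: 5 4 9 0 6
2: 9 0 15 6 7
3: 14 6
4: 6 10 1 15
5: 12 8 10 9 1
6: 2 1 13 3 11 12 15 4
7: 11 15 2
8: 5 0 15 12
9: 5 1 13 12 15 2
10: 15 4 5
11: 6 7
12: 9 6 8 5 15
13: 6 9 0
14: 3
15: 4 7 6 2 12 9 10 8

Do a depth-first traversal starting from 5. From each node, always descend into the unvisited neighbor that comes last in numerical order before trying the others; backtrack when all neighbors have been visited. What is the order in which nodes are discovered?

Visit 5
5 → 12
12 → 15
15 → 10
10 → 4
4 → 6
6 → 13
13 → 9
9 → 2
2 → 7
7 → 11
2 → 0
0 → 8
0 → 1
6 → 3
3 → 14

5 12 15 10 4 6 13 9 2 7 11 0 8 1 3 14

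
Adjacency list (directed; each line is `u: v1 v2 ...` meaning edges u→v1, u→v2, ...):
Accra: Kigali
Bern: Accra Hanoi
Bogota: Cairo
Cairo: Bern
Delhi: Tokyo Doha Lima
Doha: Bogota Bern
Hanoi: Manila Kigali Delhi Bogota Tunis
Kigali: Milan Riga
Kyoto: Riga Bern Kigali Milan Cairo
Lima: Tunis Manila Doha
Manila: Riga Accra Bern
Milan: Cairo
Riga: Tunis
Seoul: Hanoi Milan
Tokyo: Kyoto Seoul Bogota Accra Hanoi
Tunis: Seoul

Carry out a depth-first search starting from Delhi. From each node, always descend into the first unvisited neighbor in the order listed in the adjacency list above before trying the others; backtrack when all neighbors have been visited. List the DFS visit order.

Visit Delhi
Delhi → Tokyo
Tokyo → Kyoto
Kyoto → Riga
Riga → Tunis
Tunis → Seoul
Seoul → Hanoi
Hanoi → Manila
Manila → Accra
Accra → Kigali
Kigali → Milan
Milan → Cairo
Cairo → Bern
Hanoi → Bogota
Delhi → Doha
Delhi → Lima

Delhi → Tokyo → Kyoto → Riga → Tunis → Seoul → Hanoi → Manila → Accra → Kigali → Milan → Cairo → Bern → Bogota → Doha → Lima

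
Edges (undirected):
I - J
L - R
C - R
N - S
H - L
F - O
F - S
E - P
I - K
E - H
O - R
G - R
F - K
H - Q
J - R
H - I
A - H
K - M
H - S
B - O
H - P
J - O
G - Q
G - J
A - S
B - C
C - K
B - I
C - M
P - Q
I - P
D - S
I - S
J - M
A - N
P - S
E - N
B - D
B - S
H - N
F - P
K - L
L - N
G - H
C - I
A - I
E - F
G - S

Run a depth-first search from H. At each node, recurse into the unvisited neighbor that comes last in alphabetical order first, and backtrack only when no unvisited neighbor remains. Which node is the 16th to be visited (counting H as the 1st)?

I

Visit H
H → S
S → P
P → Q
Q → G
G → R
R → O
O → J
J → M
M → K
K → L
L → N
N → E
E → F
N → A
A → I
I → C
C → B
B → D

Visit order: H, S, P, Q, G, R, O, J, M, K, L, N, E, F, A, I, C, B, D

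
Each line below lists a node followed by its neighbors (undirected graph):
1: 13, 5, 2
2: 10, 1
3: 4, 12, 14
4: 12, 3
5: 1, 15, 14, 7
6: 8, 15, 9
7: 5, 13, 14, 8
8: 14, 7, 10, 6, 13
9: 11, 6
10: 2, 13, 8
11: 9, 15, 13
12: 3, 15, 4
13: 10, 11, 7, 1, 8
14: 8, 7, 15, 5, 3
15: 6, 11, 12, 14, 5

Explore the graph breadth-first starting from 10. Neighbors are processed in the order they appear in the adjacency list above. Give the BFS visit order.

10, 2, 13, 8, 1, 11, 7, 14, 6, 5, 9, 15, 3, 12, 4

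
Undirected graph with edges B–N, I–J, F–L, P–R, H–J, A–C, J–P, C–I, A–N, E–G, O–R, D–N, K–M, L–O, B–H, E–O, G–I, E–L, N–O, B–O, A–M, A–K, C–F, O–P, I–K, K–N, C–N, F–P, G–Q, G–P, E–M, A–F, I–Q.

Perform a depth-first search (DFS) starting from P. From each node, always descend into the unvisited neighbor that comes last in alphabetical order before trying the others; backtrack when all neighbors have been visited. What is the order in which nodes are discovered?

P, R, O, N, K, M, E, L, F, C, I, Q, G, J, H, B, A, D

Visit P
P → R
R → O
O → N
N → K
K → M
M → E
E → L
L → F
F → C
C → I
I → Q
Q → G
I → J
J → H
H → B
C → A
N → D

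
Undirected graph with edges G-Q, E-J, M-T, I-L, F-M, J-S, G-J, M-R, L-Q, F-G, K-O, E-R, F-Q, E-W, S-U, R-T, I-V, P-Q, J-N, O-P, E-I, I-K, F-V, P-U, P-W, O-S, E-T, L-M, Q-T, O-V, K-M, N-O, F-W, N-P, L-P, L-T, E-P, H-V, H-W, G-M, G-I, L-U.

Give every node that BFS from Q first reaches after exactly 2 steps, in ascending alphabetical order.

Level 0: Q
Level 1: F, G, L, P, T
Level 2: E, I, J, M, N, O, R, U, V, W
Level 3: H, K, S

E, I, J, M, N, O, R, U, V, W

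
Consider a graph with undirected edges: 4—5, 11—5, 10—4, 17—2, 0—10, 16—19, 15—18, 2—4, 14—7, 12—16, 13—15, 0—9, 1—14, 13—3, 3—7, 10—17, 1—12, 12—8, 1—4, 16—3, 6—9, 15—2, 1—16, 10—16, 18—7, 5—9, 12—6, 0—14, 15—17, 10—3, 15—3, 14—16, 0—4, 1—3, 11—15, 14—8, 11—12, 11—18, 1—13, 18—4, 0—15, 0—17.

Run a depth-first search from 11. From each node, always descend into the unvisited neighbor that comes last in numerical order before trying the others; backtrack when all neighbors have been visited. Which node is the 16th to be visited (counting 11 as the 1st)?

1

Visit 11
11 → 18
18 → 15
15 → 17
17 → 10
10 → 16
16 → 19
16 → 14
14 → 8
8 → 12
12 → 6
6 → 9
9 → 5
5 → 4
4 → 2
4 → 1
1 → 13
13 → 3
3 → 7
4 → 0

Visit order: 11, 18, 15, 17, 10, 16, 19, 14, 8, 12, 6, 9, 5, 4, 2, 1, 13, 3, 7, 0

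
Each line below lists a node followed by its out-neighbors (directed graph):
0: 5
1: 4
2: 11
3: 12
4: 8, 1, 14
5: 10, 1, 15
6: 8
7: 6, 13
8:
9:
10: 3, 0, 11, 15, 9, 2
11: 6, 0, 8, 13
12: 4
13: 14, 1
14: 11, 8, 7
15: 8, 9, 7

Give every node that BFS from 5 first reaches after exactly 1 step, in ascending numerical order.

Level 0: 5
Level 1: 1, 10, 15
Level 2: 0, 2, 3, 4, 7, 8, 9, 11
Level 3: 6, 12, 13, 14

1, 10, 15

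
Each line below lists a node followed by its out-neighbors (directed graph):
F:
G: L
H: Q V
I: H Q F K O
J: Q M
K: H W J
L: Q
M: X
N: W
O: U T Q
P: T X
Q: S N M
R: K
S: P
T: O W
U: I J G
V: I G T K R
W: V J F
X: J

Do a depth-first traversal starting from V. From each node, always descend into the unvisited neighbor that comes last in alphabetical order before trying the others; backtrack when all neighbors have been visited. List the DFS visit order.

V, T, W, J, Q, S, P, X, N, M, F, O, U, I, K, H, G, L, R

Visit V
V → T
T → W
W → J
J → Q
Q → S
S → P
P → X
Q → N
Q → M
W → F
T → O
O → U
U → I
I → K
K → H
U → G
G → L
V → R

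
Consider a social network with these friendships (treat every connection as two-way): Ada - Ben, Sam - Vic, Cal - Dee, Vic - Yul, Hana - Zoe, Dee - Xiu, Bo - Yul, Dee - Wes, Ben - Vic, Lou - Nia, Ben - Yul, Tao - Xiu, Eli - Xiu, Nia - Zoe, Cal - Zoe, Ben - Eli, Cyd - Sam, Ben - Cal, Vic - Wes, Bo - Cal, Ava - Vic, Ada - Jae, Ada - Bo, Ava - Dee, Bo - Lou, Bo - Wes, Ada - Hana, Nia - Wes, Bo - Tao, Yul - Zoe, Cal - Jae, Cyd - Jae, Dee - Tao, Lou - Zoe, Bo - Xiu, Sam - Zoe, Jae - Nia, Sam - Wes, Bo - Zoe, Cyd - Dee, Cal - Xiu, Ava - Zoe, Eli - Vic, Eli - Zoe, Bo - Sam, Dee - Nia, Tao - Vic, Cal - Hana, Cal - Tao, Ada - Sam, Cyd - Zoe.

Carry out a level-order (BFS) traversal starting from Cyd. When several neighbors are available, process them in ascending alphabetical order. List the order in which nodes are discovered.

Cyd -> Dee -> Jae -> Sam -> Zoe -> Ava -> Cal -> Nia -> Tao -> Wes -> Xiu -> Ada -> Bo -> Vic -> Eli -> Hana -> Lou -> Yul -> Ben

Visit Cyd; enqueue Dee, Jae, Sam, Zoe → queue [Dee, Jae, Sam, Zoe]
Visit Dee; enqueue Ava, Cal, Nia, Tao, Wes, Xiu → queue [Jae, Sam, Zoe, Ava, Cal, Nia, Tao, Wes, Xiu]
Visit Jae; enqueue Ada → queue [Sam, Zoe, Ava, Cal, Nia, Tao, Wes, Xiu, Ada]
Visit Sam; enqueue Bo, Vic → queue [Zoe, Ava, Cal, Nia, Tao, Wes, Xiu, Ada, Bo, Vic]
Visit Zoe; enqueue Eli, Hana, Lou, Yul → queue [Ava, Cal, Nia, Tao, Wes, Xiu, Ada, Bo, Vic, Eli, Hana, Lou, Yul]
Visit Ava → queue [Cal, Nia, Tao, Wes, Xiu, Ada, Bo, Vic, Eli, Hana, Lou, Yul]
Visit Cal; enqueue Ben → queue [Nia, Tao, Wes, Xiu, Ada, Bo, Vic, Eli, Hana, Lou, Yul, Ben]
Visit Nia → queue [Tao, Wes, Xiu, Ada, Bo, Vic, Eli, Hana, Lou, Yul, Ben]
Visit Tao → queue [Wes, Xiu, Ada, Bo, Vic, Eli, Hana, Lou, Yul, Ben]
Visit Wes → queue [Xiu, Ada, Bo, Vic, Eli, Hana, Lou, Yul, Ben]
Visit Xiu → queue [Ada, Bo, Vic, Eli, Hana, Lou, Yul, Ben]
Visit Ada → queue [Bo, Vic, Eli, Hana, Lou, Yul, Ben]
Visit Bo → queue [Vic, Eli, Hana, Lou, Yul, Ben]
Visit Vic → queue [Eli, Hana, Lou, Yul, Ben]
Visit Eli → queue [Hana, Lou, Yul, Ben]
Visit Hana → queue [Lou, Yul, Ben]
Visit Lou → queue [Yul, Ben]
Visit Yul → queue [Ben]
Visit Ben → queue []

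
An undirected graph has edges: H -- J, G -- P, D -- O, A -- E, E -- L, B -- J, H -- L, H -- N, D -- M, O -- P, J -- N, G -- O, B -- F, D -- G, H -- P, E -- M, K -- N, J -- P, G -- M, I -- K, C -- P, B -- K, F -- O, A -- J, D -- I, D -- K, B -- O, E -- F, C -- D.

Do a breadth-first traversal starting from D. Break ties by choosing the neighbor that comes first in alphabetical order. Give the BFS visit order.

Visit D; enqueue C, G, I, K, M, O → queue [C, G, I, K, M, O]
Visit C; enqueue P → queue [G, I, K, M, O, P]
Visit G → queue [I, K, M, O, P]
Visit I → queue [K, M, O, P]
Visit K; enqueue B, N → queue [M, O, P, B, N]
Visit M; enqueue E → queue [O, P, B, N, E]
Visit O; enqueue F → queue [P, B, N, E, F]
Visit P; enqueue H, J → queue [B, N, E, F, H, J]
Visit B → queue [N, E, F, H, J]
Visit N → queue [E, F, H, J]
Visit E; enqueue A, L → queue [F, H, J, A, L]
Visit F → queue [H, J, A, L]
Visit H → queue [J, A, L]
Visit J → queue [A, L]
Visit A → queue [L]
Visit L → queue []

D, C, G, I, K, M, O, P, B, N, E, F, H, J, A, L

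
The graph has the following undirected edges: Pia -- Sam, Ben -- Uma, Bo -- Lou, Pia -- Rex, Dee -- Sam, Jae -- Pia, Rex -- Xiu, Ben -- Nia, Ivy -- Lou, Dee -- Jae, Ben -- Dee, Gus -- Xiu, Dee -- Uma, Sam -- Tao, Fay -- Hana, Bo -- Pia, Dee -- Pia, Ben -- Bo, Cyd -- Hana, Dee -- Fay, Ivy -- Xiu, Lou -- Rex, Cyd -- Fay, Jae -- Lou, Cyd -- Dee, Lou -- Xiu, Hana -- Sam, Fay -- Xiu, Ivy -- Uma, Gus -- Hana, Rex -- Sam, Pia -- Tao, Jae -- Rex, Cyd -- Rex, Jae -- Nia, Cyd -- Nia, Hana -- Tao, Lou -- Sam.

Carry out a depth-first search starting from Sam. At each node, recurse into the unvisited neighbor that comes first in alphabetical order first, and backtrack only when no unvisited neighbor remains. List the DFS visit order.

Sam Dee Ben Bo Lou Ivy Uma Xiu Fay Cyd Hana Gus Tao Pia Jae Nia Rex

Visit Sam
Sam → Dee
Dee → Ben
Ben → Bo
Bo → Lou
Lou → Ivy
Ivy → Uma
Ivy → Xiu
Xiu → Fay
Fay → Cyd
Cyd → Hana
Hana → Gus
Hana → Tao
Tao → Pia
Pia → Jae
Jae → Nia
Jae → Rex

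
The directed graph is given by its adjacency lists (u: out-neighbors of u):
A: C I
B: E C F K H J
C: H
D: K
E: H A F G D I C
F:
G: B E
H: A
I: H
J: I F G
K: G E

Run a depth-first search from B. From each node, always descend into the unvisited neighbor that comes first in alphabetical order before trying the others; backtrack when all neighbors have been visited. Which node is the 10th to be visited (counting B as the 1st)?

F

Visit B
B → C
C → H
H → A
A → I
B → E
E → D
D → K
K → G
E → F
B → J

Visit order: B, C, H, A, I, E, D, K, G, F, J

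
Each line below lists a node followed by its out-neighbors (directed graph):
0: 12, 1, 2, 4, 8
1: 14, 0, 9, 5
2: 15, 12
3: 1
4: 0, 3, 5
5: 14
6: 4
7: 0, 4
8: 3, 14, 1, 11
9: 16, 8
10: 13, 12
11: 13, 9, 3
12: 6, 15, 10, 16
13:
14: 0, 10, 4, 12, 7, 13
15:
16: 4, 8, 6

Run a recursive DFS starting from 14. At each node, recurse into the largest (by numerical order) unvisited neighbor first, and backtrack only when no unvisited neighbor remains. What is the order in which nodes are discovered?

14 → 13 → 12 → 16 → 8 → 11 → 9 → 3 → 1 → 5 → 0 → 4 → 2 → 15 → 6 → 10 → 7

Visit 14
14 → 13
14 → 12
12 → 16
16 → 8
8 → 11
11 → 9
11 → 3
3 → 1
1 → 5
1 → 0
0 → 4
0 → 2
2 → 15
16 → 6
12 → 10
14 → 7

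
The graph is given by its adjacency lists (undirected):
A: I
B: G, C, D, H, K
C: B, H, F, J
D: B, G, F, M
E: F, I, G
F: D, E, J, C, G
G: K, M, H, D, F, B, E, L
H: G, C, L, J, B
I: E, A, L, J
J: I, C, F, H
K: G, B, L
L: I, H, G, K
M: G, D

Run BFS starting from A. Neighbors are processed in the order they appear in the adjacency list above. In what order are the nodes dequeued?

Visit A; enqueue I → queue [I]
Visit I; enqueue E, L, J → queue [E, L, J]
Visit E; enqueue F, G → queue [L, J, F, G]
Visit L; enqueue H, K → queue [J, F, G, H, K]
Visit J; enqueue C → queue [F, G, H, K, C]
Visit F; enqueue D → queue [G, H, K, C, D]
Visit G; enqueue M, B → queue [H, K, C, D, M, B]
Visit H → queue [K, C, D, M, B]
Visit K → queue [C, D, M, B]
Visit C → queue [D, M, B]
Visit D → queue [M, B]
Visit M → queue [B]
Visit B → queue []

A, I, E, L, J, F, G, H, K, C, D, M, B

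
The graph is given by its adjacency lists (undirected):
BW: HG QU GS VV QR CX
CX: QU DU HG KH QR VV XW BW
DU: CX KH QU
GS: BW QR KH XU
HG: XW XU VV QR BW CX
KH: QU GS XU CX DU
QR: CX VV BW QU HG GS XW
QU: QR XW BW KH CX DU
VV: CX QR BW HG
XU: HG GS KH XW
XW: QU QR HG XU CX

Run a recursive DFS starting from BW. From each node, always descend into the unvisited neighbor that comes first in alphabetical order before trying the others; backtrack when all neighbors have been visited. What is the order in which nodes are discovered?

BW → CX → DU → KH → GS → QR → HG → VV → XU → XW → QU

Visit BW
BW → CX
CX → DU
DU → KH
KH → GS
GS → QR
QR → HG
HG → VV
HG → XU
XU → XW
XW → QU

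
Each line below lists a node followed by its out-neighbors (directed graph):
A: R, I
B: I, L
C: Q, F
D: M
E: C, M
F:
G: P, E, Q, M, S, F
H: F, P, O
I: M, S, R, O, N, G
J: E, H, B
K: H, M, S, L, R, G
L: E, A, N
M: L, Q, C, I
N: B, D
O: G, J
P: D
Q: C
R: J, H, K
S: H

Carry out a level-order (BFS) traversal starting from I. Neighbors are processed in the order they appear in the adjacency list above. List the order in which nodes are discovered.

I -> M -> S -> R -> O -> N -> G -> L -> Q -> C -> H -> J -> K -> B -> D -> P -> E -> F -> A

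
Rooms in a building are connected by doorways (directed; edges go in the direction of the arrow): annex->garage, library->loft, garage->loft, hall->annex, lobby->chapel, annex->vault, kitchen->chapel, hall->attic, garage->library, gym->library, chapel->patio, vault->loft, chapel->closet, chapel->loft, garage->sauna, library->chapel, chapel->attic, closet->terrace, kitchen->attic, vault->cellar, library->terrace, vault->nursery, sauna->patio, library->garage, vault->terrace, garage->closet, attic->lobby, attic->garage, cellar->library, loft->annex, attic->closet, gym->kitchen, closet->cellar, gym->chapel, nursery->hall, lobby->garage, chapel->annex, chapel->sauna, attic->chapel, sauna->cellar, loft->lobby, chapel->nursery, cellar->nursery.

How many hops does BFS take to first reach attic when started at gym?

2

Level 0: gym
Level 1: chapel, kitchen, library
Level 2: annex, attic, closet, garage, loft, nursery, patio, sauna, terrace
Level 3: cellar, hall, lobby, vault
attic first appears at level 2.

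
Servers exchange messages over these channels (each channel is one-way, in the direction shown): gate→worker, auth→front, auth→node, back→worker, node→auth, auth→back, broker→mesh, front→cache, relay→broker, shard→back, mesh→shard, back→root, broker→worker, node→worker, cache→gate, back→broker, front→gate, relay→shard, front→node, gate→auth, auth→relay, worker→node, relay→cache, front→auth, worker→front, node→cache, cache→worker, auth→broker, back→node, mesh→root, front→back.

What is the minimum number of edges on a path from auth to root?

2

Level 0: auth
Level 1: back, broker, front, node, relay
Level 2: cache, gate, mesh, root, shard, worker
root first appears at level 2.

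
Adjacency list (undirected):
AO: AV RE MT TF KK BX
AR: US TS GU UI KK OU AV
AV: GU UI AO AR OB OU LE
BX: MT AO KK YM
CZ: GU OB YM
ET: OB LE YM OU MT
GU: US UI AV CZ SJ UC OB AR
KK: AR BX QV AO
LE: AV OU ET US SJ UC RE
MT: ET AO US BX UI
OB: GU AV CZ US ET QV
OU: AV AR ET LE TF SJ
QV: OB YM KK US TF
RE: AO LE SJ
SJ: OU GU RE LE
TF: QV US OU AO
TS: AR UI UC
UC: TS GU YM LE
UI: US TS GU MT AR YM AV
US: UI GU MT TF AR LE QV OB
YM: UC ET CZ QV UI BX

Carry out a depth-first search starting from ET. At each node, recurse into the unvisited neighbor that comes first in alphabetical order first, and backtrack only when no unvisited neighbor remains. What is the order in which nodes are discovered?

Visit ET
ET → LE
LE → AV
AV → AO
AO → BX
BX → KK
KK → AR
AR → GU
GU → CZ
CZ → OB
OB → QV
QV → TF
TF → OU
OU → SJ
SJ → RE
TF → US
US → MT
MT → UI
UI → TS
TS → UC
UC → YM

ET, LE, AV, AO, BX, KK, AR, GU, CZ, OB, QV, TF, OU, SJ, RE, US, MT, UI, TS, UC, YM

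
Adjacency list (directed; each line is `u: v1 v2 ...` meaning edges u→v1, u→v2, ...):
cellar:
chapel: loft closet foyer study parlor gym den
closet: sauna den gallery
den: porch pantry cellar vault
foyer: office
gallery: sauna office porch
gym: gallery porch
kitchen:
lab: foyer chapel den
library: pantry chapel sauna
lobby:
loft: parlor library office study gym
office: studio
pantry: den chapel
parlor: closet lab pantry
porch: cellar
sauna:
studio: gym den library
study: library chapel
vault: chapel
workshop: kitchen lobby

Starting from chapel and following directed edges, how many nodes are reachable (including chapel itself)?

18

BFS from chapel visits: chapel, loft, closet, foyer, study, parlor, gym, den, library, office, sauna, gallery, lab, pantry, porch, cellar, vault, studio
Reachable nodes: 18 of 21 total.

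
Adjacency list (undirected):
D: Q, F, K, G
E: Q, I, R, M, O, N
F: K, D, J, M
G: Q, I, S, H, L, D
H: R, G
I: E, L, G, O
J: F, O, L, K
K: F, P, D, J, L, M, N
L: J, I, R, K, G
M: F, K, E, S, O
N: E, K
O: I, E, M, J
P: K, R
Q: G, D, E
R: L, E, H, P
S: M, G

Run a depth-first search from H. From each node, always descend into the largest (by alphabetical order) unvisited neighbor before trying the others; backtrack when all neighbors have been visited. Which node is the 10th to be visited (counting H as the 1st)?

Visit H
H → R
R → P
P → K
K → N
N → E
E → Q
Q → G
G → S
S → M
M → O
O → J
J → L
L → I
J → F
F → D

Visit order: H, R, P, K, N, E, Q, G, S, M, O, J, L, I, F, D

M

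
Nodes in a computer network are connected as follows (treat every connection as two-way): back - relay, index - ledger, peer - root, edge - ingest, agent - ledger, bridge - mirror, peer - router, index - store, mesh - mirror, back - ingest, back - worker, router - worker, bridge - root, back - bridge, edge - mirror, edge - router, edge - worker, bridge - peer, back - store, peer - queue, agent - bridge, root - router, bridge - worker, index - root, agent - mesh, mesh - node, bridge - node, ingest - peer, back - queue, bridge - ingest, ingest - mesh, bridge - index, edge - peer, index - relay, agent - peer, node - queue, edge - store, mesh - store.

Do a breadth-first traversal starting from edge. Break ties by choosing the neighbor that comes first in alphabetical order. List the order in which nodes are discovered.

edge -> ingest -> mirror -> peer -> router -> store -> worker -> back -> bridge -> mesh -> agent -> queue -> root -> index -> relay -> node -> ledger

Visit edge; enqueue ingest, mirror, peer, router, store, worker → queue [ingest, mirror, peer, router, store, worker]
Visit ingest; enqueue back, bridge, mesh → queue [mirror, peer, router, store, worker, back, bridge, mesh]
Visit mirror → queue [peer, router, store, worker, back, bridge, mesh]
Visit peer; enqueue agent, queue, root → queue [router, store, worker, back, bridge, mesh, agent, queue, root]
Visit router → queue [store, worker, back, bridge, mesh, agent, queue, root]
Visit store; enqueue index → queue [worker, back, bridge, mesh, agent, queue, root, index]
Visit worker → queue [back, bridge, mesh, agent, queue, root, index]
Visit back; enqueue relay → queue [bridge, mesh, agent, queue, root, index, relay]
Visit bridge; enqueue node → queue [mesh, agent, queue, root, index, relay, node]
Visit mesh → queue [agent, queue, root, index, relay, node]
Visit agent; enqueue ledger → queue [queue, root, index, relay, node, ledger]
Visit queue → queue [root, index, relay, node, ledger]
Visit root → queue [index, relay, node, ledger]
Visit index → queue [relay, node, ledger]
Visit relay → queue [node, ledger]
Visit node → queue [ledger]
Visit ledger → queue []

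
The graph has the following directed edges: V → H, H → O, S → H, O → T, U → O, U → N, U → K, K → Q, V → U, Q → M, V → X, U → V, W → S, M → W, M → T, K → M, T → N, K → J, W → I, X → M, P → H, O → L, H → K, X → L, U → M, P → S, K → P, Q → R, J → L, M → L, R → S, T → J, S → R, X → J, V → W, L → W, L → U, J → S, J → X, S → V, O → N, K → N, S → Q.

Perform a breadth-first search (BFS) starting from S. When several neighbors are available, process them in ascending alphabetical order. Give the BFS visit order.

Visit S; enqueue H, Q, R, V → queue [H, Q, R, V]
Visit H; enqueue K, O → queue [Q, R, V, K, O]
Visit Q; enqueue M → queue [R, V, K, O, M]
Visit R → queue [V, K, O, M]
Visit V; enqueue U, W, X → queue [K, O, M, U, W, X]
Visit K; enqueue J, N, P → queue [O, M, U, W, X, J, N, P]
Visit O; enqueue L, T → queue [M, U, W, X, J, N, P, L, T]
Visit M → queue [U, W, X, J, N, P, L, T]
Visit U → queue [W, X, J, N, P, L, T]
Visit W; enqueue I → queue [X, J, N, P, L, T, I]
Visit X → queue [J, N, P, L, T, I]
Visit J → queue [N, P, L, T, I]
Visit N → queue [P, L, T, I]
Visit P → queue [L, T, I]
Visit L → queue [T, I]
Visit T → queue [I]
Visit I → queue []

S, H, Q, R, V, K, O, M, U, W, X, J, N, P, L, T, I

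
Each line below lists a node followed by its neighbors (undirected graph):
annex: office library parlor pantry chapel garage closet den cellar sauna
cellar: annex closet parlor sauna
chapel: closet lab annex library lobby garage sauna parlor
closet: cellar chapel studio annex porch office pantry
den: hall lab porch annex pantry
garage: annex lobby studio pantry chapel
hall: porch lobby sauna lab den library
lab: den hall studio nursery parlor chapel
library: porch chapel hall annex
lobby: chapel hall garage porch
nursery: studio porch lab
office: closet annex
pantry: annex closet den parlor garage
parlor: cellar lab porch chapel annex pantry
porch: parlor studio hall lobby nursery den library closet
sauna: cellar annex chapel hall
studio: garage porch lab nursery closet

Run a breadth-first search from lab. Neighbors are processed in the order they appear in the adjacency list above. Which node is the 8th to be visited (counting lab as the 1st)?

Visit lab; enqueue den, hall, studio, nursery, parlor, chapel → queue [den, hall, studio, nursery, parlor, chapel]
Visit den; enqueue porch, annex, pantry → queue [hall, studio, nursery, parlor, chapel, porch, annex, pantry]
Visit hall; enqueue lobby, sauna, library → queue [studio, nursery, parlor, chapel, porch, annex, pantry, lobby, sauna, library]
Visit studio; enqueue garage, closet → queue [nursery, parlor, chapel, porch, annex, pantry, lobby, sauna, library, garage, closet]
Visit nursery → queue [parlor, chapel, porch, annex, pantry, lobby, sauna, library, garage, closet]
Visit parlor; enqueue cellar → queue [chapel, porch, annex, pantry, lobby, sauna, library, garage, closet, cellar]
Visit chapel → queue [porch, annex, pantry, lobby, sauna, library, garage, closet, cellar]
Visit porch → queue [annex, pantry, lobby, sauna, library, garage, closet, cellar]
Visit annex; enqueue office → queue [pantry, lobby, sauna, library, garage, closet, cellar, office]
Visit pantry → queue [lobby, sauna, library, garage, closet, cellar, office]
Visit lobby → queue [sauna, library, garage, closet, cellar, office]
Visit sauna → queue [library, garage, closet, cellar, office]
Visit library → queue [garage, closet, cellar, office]
Visit garage → queue [closet, cellar, office]
Visit closet → queue [cellar, office]
Visit cellar → queue [office]
Visit office → queue []

Visit order: lab, den, hall, studio, nursery, parlor, chapel, porch, annex, pantry, lobby, sauna, library, garage, closet, cellar, office

porch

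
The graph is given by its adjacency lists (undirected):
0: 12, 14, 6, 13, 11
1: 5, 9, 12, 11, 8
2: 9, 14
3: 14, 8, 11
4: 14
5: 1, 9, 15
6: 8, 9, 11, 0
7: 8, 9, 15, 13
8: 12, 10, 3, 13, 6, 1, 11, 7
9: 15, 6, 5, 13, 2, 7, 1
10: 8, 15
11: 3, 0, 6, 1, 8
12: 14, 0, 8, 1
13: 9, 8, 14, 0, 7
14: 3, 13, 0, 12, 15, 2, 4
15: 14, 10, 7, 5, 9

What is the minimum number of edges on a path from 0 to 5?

Level 0: 0
Level 1: 6, 11, 12, 13, 14
Level 2: 1, 2, 3, 4, 7, 8, 9, 15
Level 3: 5, 10
5 first appears at level 3.

3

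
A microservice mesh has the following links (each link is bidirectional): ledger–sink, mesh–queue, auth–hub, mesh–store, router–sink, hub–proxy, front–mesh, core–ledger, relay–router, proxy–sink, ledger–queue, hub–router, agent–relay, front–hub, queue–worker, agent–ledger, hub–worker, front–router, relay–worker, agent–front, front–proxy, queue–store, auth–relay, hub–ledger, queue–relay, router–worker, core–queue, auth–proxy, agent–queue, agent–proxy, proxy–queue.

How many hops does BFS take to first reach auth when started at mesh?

3

Level 0: mesh
Level 1: front, queue, store
Level 2: agent, core, hub, ledger, proxy, relay, router, worker
Level 3: auth, sink
auth first appears at level 3.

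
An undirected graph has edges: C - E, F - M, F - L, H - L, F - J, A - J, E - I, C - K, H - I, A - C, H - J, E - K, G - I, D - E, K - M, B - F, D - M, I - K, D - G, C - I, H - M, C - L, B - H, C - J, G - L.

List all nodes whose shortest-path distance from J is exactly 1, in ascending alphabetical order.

Level 0: J
Level 1: A, C, F, H
Level 2: B, E, I, K, L, M
Level 3: D, G

A, C, F, H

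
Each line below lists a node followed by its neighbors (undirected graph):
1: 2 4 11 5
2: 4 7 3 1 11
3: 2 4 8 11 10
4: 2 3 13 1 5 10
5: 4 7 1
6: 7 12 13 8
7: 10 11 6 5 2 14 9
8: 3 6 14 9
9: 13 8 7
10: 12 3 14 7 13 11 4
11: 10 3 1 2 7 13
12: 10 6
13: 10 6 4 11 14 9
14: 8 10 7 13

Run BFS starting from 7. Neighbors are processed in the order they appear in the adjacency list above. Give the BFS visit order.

7 -> 10 -> 11 -> 6 -> 5 -> 2 -> 14 -> 9 -> 12 -> 3 -> 13 -> 4 -> 1 -> 8

Visit 7; enqueue 10, 11, 6, 5, 2, 14, 9 → queue [10, 11, 6, 5, 2, 14, 9]
Visit 10; enqueue 12, 3, 13, 4 → queue [11, 6, 5, 2, 14, 9, 12, 3, 13, 4]
Visit 11; enqueue 1 → queue [6, 5, 2, 14, 9, 12, 3, 13, 4, 1]
Visit 6; enqueue 8 → queue [5, 2, 14, 9, 12, 3, 13, 4, 1, 8]
Visit 5 → queue [2, 14, 9, 12, 3, 13, 4, 1, 8]
Visit 2 → queue [14, 9, 12, 3, 13, 4, 1, 8]
Visit 14 → queue [9, 12, 3, 13, 4, 1, 8]
Visit 9 → queue [12, 3, 13, 4, 1, 8]
Visit 12 → queue [3, 13, 4, 1, 8]
Visit 3 → queue [13, 4, 1, 8]
Visit 13 → queue [4, 1, 8]
Visit 4 → queue [1, 8]
Visit 1 → queue [8]
Visit 8 → queue []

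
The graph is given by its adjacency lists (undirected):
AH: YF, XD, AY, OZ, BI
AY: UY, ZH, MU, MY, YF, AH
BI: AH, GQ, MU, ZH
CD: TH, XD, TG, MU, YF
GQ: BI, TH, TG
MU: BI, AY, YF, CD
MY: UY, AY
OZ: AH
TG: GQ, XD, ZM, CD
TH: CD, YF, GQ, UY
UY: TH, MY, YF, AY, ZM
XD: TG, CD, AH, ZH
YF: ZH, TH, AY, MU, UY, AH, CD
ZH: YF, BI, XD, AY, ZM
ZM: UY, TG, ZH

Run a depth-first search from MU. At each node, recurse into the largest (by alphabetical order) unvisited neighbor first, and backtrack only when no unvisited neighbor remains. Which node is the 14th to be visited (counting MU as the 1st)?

AY

Visit MU
MU → YF
YF → ZH
ZH → ZM
ZM → UY
UY → TH
TH → GQ
GQ → TG
TG → XD
XD → CD
XD → AH
AH → OZ
AH → BI
AH → AY
AY → MY

Visit order: MU, YF, ZH, ZM, UY, TH, GQ, TG, XD, CD, AH, OZ, BI, AY, MY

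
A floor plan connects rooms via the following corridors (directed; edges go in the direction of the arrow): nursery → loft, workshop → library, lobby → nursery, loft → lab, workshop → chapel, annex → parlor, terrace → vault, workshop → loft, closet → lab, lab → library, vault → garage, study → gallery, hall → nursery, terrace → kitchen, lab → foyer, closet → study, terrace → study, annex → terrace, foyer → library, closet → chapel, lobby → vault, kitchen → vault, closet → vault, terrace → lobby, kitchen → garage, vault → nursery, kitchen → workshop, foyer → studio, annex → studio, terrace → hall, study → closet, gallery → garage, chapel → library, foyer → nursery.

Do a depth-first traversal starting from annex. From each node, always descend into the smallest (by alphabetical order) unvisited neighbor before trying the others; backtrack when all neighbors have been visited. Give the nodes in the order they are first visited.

Visit annex
annex → parlor
annex → studio
annex → terrace
terrace → hall
hall → nursery
nursery → loft
loft → lab
lab → foyer
foyer → library
terrace → kitchen
kitchen → garage
kitchen → vault
kitchen → workshop
workshop → chapel
terrace → lobby
terrace → study
study → closet
study → gallery

annex → parlor → studio → terrace → hall → nursery → loft → lab → foyer → library → kitchen → garage → vault → workshop → chapel → lobby → study → closet → gallery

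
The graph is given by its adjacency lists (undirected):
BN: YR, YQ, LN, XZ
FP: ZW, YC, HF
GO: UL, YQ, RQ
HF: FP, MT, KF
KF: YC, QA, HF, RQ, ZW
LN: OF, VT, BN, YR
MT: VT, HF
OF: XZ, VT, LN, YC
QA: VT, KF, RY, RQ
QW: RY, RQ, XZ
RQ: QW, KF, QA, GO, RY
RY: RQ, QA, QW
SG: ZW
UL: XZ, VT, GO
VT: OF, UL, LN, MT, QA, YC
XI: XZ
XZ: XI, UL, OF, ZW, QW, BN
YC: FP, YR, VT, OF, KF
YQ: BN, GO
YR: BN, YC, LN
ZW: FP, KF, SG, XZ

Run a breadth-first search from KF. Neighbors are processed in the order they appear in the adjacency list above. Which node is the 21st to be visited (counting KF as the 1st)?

Visit KF; enqueue YC, QA, HF, RQ, ZW → queue [YC, QA, HF, RQ, ZW]
Visit YC; enqueue FP, YR, VT, OF → queue [QA, HF, RQ, ZW, FP, YR, VT, OF]
Visit QA; enqueue RY → queue [HF, RQ, ZW, FP, YR, VT, OF, RY]
Visit HF; enqueue MT → queue [RQ, ZW, FP, YR, VT, OF, RY, MT]
Visit RQ; enqueue QW, GO → queue [ZW, FP, YR, VT, OF, RY, MT, QW, GO]
Visit ZW; enqueue SG, XZ → queue [FP, YR, VT, OF, RY, MT, QW, GO, SG, XZ]
Visit FP → queue [YR, VT, OF, RY, MT, QW, GO, SG, XZ]
Visit YR; enqueue BN, LN → queue [VT, OF, RY, MT, QW, GO, SG, XZ, BN, LN]
Visit VT; enqueue UL → queue [OF, RY, MT, QW, GO, SG, XZ, BN, LN, UL]
Visit OF → queue [RY, MT, QW, GO, SG, XZ, BN, LN, UL]
Visit RY → queue [MT, QW, GO, SG, XZ, BN, LN, UL]
Visit MT → queue [QW, GO, SG, XZ, BN, LN, UL]
Visit QW → queue [GO, SG, XZ, BN, LN, UL]
Visit GO; enqueue YQ → queue [SG, XZ, BN, LN, UL, YQ]
Visit SG → queue [XZ, BN, LN, UL, YQ]
Visit XZ; enqueue XI → queue [BN, LN, UL, YQ, XI]
Visit BN → queue [LN, UL, YQ, XI]
Visit LN → queue [UL, YQ, XI]
Visit UL → queue [YQ, XI]
Visit YQ → queue [XI]
Visit XI → queue []

Visit order: KF, YC, QA, HF, RQ, ZW, FP, YR, VT, OF, RY, MT, QW, GO, SG, XZ, BN, LN, UL, YQ, XI

XI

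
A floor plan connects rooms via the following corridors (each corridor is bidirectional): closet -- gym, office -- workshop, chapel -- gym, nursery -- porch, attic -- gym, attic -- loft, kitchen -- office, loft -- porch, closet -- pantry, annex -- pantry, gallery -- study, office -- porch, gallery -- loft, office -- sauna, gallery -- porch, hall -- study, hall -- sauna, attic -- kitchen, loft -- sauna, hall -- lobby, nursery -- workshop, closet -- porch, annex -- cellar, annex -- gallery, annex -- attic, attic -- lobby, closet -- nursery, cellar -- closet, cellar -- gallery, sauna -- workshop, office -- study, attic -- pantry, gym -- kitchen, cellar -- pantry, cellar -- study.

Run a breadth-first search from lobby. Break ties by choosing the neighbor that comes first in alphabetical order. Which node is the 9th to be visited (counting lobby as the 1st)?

sauna

Visit lobby; enqueue attic, hall → queue [attic, hall]
Visit attic; enqueue annex, gym, kitchen, loft, pantry → queue [hall, annex, gym, kitchen, loft, pantry]
Visit hall; enqueue sauna, study → queue [annex, gym, kitchen, loft, pantry, sauna, study]
Visit annex; enqueue cellar, gallery → queue [gym, kitchen, loft, pantry, sauna, study, cellar, gallery]
Visit gym; enqueue chapel, closet → queue [kitchen, loft, pantry, sauna, study, cellar, gallery, chapel, closet]
Visit kitchen; enqueue office → queue [loft, pantry, sauna, study, cellar, gallery, chapel, closet, office]
Visit loft; enqueue porch → queue [pantry, sauna, study, cellar, gallery, chapel, closet, office, porch]
Visit pantry → queue [sauna, study, cellar, gallery, chapel, closet, office, porch]
Visit sauna; enqueue workshop → queue [study, cellar, gallery, chapel, closet, office, porch, workshop]
Visit study → queue [cellar, gallery, chapel, closet, office, porch, workshop]
Visit cellar → queue [gallery, chapel, closet, office, porch, workshop]
Visit gallery → queue [chapel, closet, office, porch, workshop]
Visit chapel → queue [closet, office, porch, workshop]
Visit closet; enqueue nursery → queue [office, porch, workshop, nursery]
Visit office → queue [porch, workshop, nursery]
Visit porch → queue [workshop, nursery]
Visit workshop → queue [nursery]
Visit nursery → queue []

Visit order: lobby, attic, hall, annex, gym, kitchen, loft, pantry, sauna, study, cellar, gallery, chapel, closet, office, porch, workshop, nursery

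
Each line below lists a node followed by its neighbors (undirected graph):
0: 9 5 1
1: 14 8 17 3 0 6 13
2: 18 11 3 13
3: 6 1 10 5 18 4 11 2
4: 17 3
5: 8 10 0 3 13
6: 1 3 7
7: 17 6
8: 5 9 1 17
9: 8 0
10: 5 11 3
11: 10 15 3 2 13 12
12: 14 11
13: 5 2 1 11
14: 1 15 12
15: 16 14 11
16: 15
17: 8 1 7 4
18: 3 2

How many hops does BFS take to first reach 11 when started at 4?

2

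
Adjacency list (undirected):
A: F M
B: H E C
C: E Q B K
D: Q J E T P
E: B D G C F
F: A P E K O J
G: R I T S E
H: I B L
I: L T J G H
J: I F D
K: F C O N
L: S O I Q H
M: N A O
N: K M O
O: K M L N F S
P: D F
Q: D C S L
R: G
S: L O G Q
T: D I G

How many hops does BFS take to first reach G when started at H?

2

Level 0: H
Level 1: B, I, L
Level 2: C, E, G, J, O, Q, S, T
Level 3: D, F, K, M, N, R
Level 4: A, P
G first appears at level 2.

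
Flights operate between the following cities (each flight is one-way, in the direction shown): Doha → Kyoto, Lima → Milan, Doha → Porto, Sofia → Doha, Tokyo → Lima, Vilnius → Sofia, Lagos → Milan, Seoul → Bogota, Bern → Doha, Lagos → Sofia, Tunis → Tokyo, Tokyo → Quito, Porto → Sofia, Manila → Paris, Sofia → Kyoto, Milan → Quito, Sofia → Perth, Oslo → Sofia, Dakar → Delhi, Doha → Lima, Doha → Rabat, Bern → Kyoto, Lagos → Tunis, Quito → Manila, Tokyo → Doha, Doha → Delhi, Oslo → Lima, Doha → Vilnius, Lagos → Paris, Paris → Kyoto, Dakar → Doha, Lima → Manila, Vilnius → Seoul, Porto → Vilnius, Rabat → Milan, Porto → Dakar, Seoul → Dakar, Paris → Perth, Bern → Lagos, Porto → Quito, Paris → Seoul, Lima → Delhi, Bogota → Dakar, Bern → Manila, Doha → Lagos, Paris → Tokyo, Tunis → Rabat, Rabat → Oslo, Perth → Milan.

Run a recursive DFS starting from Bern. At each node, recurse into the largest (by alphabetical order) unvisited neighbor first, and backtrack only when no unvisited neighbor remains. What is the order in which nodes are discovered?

Bern Manila Paris Tokyo Quito Lima Milan Delhi Doha Vilnius Sofia Perth Kyoto Seoul Dakar Bogota Rabat Oslo Porto Lagos Tunis

Visit Bern
Bern → Manila
Manila → Paris
Paris → Tokyo
Tokyo → Quito
Tokyo → Lima
Lima → Milan
Lima → Delhi
Tokyo → Doha
Doha → Vilnius
Vilnius → Sofia
Sofia → Perth
Sofia → Kyoto
Vilnius → Seoul
Seoul → Dakar
Seoul → Bogota
Doha → Rabat
Rabat → Oslo
Doha → Porto
Doha → Lagos
Lagos → Tunis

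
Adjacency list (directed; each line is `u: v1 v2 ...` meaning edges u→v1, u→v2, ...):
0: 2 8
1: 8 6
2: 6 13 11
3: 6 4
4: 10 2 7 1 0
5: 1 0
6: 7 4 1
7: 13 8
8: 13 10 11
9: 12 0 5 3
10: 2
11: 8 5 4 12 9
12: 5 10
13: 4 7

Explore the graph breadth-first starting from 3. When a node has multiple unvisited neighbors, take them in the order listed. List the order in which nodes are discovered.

3, 6, 4, 7, 1, 10, 2, 0, 13, 8, 11, 5, 12, 9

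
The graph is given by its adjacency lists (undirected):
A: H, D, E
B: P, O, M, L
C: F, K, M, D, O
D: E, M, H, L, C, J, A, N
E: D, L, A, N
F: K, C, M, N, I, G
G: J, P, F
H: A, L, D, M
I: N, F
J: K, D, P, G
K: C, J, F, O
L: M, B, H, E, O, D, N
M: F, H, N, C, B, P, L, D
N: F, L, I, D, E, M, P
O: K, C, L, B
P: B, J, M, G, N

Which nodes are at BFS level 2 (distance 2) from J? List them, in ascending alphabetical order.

Level 0: J
Level 1: D, G, K, P
Level 2: A, B, C, E, F, H, L, M, N, O
Level 3: I

A, B, C, E, F, H, L, M, N, O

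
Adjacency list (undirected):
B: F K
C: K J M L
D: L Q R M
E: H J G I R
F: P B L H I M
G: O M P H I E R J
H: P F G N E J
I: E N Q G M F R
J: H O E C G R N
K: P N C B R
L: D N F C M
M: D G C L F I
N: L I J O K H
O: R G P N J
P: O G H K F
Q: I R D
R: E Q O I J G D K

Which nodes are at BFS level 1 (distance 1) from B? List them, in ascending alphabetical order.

F, K

Level 0: B
Level 1: F, K
Level 2: C, H, I, L, M, N, P, R
Level 3: D, E, G, J, O, Q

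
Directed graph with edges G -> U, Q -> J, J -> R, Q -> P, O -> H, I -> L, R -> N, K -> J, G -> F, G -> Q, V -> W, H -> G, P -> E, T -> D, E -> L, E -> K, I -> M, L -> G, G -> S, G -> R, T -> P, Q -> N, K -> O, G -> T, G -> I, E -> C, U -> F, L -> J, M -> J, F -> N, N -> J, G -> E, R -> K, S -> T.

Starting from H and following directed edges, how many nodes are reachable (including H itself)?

BFS from H visits: H, G, E, F, I, Q, R, S, T, U, C, K, L, N, M, J, P, D, O
Reachable nodes: 19 of 21 total.

19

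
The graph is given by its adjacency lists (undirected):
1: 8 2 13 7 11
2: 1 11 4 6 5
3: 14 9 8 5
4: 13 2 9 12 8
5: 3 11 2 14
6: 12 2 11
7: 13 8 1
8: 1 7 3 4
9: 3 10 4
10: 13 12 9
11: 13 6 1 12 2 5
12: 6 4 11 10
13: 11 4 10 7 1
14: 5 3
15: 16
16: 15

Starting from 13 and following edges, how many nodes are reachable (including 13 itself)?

14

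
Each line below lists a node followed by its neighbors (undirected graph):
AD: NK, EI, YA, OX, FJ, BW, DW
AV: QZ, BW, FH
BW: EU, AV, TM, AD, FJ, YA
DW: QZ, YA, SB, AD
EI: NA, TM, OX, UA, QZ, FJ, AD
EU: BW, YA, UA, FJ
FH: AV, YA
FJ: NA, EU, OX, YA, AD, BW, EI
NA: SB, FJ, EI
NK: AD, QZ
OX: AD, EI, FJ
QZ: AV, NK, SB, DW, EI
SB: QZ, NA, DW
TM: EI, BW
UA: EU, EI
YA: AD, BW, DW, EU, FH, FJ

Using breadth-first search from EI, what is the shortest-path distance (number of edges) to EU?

2

Level 0: EI
Level 1: AD, FJ, NA, OX, QZ, TM, UA
Level 2: AV, BW, DW, EU, NK, SB, YA
Level 3: FH
EU first appears at level 2.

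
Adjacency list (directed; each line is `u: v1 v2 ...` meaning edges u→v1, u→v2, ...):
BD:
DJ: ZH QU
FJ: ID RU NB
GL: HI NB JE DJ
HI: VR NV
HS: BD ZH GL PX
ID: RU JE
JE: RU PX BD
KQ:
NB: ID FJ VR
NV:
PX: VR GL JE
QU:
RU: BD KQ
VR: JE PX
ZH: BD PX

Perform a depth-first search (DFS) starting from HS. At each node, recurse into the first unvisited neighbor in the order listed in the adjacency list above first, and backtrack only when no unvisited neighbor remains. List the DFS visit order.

HS, BD, ZH, PX, VR, JE, RU, KQ, GL, HI, NV, NB, ID, FJ, DJ, QU

Visit HS
HS → BD
HS → ZH
ZH → PX
PX → VR
VR → JE
JE → RU
RU → KQ
PX → GL
GL → HI
HI → NV
GL → NB
NB → ID
NB → FJ
GL → DJ
DJ → QU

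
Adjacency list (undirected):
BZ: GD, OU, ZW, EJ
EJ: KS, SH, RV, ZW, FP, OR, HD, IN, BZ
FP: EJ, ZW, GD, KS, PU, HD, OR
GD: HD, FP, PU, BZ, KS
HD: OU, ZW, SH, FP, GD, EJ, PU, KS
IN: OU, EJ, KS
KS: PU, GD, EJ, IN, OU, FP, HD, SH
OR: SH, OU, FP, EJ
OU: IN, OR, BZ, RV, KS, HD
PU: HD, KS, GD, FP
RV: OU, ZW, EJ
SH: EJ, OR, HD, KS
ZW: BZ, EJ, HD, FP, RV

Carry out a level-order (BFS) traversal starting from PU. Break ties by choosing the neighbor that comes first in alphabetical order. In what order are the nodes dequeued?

Visit PU; enqueue FP, GD, HD, KS → queue [FP, GD, HD, KS]
Visit FP; enqueue EJ, OR, ZW → queue [GD, HD, KS, EJ, OR, ZW]
Visit GD; enqueue BZ → queue [HD, KS, EJ, OR, ZW, BZ]
Visit HD; enqueue OU, SH → queue [KS, EJ, OR, ZW, BZ, OU, SH]
Visit KS; enqueue IN → queue [EJ, OR, ZW, BZ, OU, SH, IN]
Visit EJ; enqueue RV → queue [OR, ZW, BZ, OU, SH, IN, RV]
Visit OR → queue [ZW, BZ, OU, SH, IN, RV]
Visit ZW → queue [BZ, OU, SH, IN, RV]
Visit BZ → queue [OU, SH, IN, RV]
Visit OU → queue [SH, IN, RV]
Visit SH → queue [IN, RV]
Visit IN → queue [RV]
Visit RV → queue []

PU → FP → GD → HD → KS → EJ → OR → ZW → BZ → OU → SH → IN → RV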